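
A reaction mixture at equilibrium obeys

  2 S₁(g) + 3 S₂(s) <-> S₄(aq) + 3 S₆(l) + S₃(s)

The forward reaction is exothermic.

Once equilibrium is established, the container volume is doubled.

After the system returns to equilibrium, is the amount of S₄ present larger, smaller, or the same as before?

decreases

Gas moles: reactants 2, products 0 (Δn_gas = -2). Expansion shifts the system toward the side with more moles of gas — to the left.
The net shift is to the left. S₄ is a product, so its amount decreases.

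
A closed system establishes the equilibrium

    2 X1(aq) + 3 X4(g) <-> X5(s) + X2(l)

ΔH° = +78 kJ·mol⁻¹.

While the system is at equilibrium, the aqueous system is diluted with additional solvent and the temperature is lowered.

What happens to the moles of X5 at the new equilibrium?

decreases

Dilution lowers every aqueous concentration by the same factor. Δn_aq = 0 − 2 = -2, so the system shifts toward the side with more dissolved moles — to the left.
The forward reaction is endothermic. Lowering T favours the exothermic direction — shift to the left.
The net shift is to the left. X5 is a product, so its amount decreases.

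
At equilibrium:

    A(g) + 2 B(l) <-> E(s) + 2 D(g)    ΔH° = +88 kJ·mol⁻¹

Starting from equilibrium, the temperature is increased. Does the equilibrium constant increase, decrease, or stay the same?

increases

K depends on temperature via the van 't Hoff relation. The forward reaction is endothermic, so raising T increases K.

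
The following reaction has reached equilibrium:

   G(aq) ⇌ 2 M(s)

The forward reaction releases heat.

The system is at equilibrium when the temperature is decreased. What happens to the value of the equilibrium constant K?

K depends on temperature via the van 't Hoff relation. The forward reaction is exothermic, so lowering T increases K.

increases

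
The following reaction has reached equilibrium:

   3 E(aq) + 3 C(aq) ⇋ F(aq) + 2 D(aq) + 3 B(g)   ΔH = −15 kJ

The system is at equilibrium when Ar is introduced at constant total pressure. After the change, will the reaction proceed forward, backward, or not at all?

Adding inert gas at constant total pressure expands the volume and lowers every reacting partial pressure. With Δn_gas = 3 − 0 = +3, Q moves away from K toward the side with fewer gas moles, so the system shifts toward the side with more gas moles — to the right.

right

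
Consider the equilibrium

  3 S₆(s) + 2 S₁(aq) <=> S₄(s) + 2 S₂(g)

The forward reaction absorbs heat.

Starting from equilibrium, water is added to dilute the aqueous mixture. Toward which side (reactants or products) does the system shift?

left

Dilution lowers every aqueous concentration by the same factor. Δn_aq = 0 − 2 = -2, so the system shifts toward the side with more dissolved moles — to the left.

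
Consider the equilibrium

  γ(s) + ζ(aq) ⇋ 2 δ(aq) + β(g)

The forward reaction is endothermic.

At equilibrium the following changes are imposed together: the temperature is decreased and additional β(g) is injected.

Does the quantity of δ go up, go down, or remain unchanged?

The forward reaction is endothermic. Lowering T favours the exothermic direction — shift to the left.
Adding β (g), a product, drives the reaction to the left.
The net shift is to the left. δ is a product, so its amount decreases.

decreases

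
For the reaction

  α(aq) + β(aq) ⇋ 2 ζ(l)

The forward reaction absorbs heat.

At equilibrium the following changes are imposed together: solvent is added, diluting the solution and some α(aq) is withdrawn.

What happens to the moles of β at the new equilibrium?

Dilution lowers every aqueous concentration by the same factor. Δn_aq = 0 − 2 = -2, so the system shifts toward the side with more dissolved moles — to the left.
Removing α (aq), a reactant, drives the reaction to the left.
The net shift is to the left. β is a reactant, so its amount increases.

increases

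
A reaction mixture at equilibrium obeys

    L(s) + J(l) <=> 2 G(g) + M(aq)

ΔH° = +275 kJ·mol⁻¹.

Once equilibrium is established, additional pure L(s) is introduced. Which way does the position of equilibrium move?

L is a pure solid; its activity is 1 regardless of amount, so Q is unaffected — no shift from this change.

no shift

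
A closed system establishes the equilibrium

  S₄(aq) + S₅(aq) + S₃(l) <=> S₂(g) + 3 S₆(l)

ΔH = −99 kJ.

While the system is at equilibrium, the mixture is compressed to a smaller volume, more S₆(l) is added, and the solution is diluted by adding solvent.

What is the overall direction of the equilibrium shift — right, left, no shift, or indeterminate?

left

Gas moles: reactants 0, products 1 (Δn_gas = +1). Compression shifts the system toward the side with fewer moles of gas — to the left.
S₆ is a pure liquid; its activity is 1 regardless of amount, so Q is unaffected — no shift from this change.
Dilution lowers every aqueous concentration by the same factor. Δn_aq = 0 − 2 = -2, so the system shifts toward the side with more dissolved moles — to the left.
Only the nonzero effect(s) matter; the net shift is to the left.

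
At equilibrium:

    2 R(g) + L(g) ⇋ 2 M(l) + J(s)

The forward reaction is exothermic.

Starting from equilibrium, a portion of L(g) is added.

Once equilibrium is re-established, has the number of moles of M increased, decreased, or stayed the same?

increases

Adding L (g), a reactant, drives the reaction to the right.
The net shift is to the right. M is a product, so its amount increases.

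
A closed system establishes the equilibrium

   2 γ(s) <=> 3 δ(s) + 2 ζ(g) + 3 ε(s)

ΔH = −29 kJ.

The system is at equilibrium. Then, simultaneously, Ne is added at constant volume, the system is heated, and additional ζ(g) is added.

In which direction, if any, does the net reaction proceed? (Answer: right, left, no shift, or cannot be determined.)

left

At constant volume, adding an inert gas leaves every reacting species' partial pressure unchanged, so Q is unchanged — no shift from this change.
The forward reaction is exothermic. Raising T favours the endothermic direction — shift to the left.
Adding ζ (g), a product, drives the reaction to the left.
Only the nonzero effect(s) matter; the net shift is to the left.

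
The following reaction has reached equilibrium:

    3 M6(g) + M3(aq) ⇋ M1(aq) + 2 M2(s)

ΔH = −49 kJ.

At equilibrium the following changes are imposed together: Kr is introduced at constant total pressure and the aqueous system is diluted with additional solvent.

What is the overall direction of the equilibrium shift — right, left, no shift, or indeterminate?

left

Adding inert gas at constant total pressure expands the volume and lowers every reacting partial pressure. With Δn_gas = 0 − 3 = -3, Q moves away from K toward the side with fewer gas moles, so the system shifts toward the side with more gas moles — to the left.
Dilution scales every aqueous concentration by the same factor. Δn_aq = 1 − 1 = 0, so Q is unchanged — no shift.
Only the nonzero effect(s) matter; the net shift is to the left.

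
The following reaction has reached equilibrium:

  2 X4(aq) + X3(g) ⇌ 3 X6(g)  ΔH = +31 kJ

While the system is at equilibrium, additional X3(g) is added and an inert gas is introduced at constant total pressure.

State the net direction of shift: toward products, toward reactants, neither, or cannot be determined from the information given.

Adding X3 (g), a reactant, drives the reaction to the right.
Adding inert gas at constant total pressure expands the volume and lowers every reacting partial pressure. With Δn_gas = 3 − 1 = +2, Q moves away from K toward the side with fewer gas moles, so the system shifts toward the side with more gas moles — to the right.
All effects act in the same direction — net shift to the right.

right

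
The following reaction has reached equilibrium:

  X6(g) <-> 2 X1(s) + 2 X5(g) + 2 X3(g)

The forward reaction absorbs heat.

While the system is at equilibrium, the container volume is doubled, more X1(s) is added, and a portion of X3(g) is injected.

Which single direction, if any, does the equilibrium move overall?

Gas moles: reactants 1, products 4 (Δn_gas = +3). Expansion shifts the system toward the side with more moles of gas — to the right.
X1 is a pure solid; its activity is 1 regardless of amount, so Q is unaffected — no shift from this change.
Adding X3 (g), a product, drives the reaction to the left.
The individual effects push in opposite directions; without quantitative information the net direction cannot be determined.

cannot be determined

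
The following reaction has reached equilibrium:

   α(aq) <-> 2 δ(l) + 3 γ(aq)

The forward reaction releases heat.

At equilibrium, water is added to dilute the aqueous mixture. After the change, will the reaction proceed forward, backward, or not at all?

Dilution lowers every aqueous concentration by the same factor. Δn_aq = 3 − 1 = +2, so the system shifts toward the side with more dissolved moles — to the right.

right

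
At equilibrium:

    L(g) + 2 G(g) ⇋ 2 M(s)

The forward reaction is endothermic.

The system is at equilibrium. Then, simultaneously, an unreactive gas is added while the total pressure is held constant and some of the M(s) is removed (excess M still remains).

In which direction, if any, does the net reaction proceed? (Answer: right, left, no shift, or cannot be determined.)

left

Adding inert gas at constant total pressure expands the volume and lowers every reacting partial pressure. With Δn_gas = 0 − 3 = -3, Q moves away from K toward the side with fewer gas moles, so the system shifts toward the side with more gas moles — to the left.
M is a pure solid; its activity is 1 regardless of amount, so Q is unaffected — no shift from this change.
Only the nonzero effect(s) matter; the net shift is to the left.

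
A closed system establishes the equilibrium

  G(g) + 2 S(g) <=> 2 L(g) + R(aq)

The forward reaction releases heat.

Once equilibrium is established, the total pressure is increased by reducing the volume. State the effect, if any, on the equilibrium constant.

The equilibrium constant depends only on temperature. This perturbation may move the position of equilibrium, but since T is unchanged, K itself is unchanged.

unchanged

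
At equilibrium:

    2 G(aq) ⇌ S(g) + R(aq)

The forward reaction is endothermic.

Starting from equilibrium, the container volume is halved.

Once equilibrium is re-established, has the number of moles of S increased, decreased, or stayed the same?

Gas moles: reactants 0, products 1 (Δn_gas = +1). Compression shifts the system toward the side with fewer moles of gas — to the left.
The net shift is to the left. S is a product, so its amount decreases.

decreases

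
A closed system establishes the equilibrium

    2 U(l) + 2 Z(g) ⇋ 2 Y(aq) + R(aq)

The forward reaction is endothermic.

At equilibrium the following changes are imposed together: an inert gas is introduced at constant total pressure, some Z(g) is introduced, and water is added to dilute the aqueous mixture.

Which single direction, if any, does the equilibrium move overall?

Adding inert gas at constant total pressure expands the volume and lowers every reacting partial pressure. With Δn_gas = 0 − 2 = -2, Q moves away from K toward the side with fewer gas moles, so the system shifts toward the side with more gas moles — to the left.
Adding Z (g), a reactant, drives the reaction to the right.
Dilution lowers every aqueous concentration by the same factor. Δn_aq = 3 − 0 = +3, so the system shifts toward the side with more dissolved moles — to the right.
The individual effects push in opposite directions; without quantitative information the net direction cannot be determined.

cannot be determined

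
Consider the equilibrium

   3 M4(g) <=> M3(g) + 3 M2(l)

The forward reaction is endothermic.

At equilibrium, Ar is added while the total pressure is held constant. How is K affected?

unchanged

The equilibrium constant depends only on temperature. This perturbation may move the position of equilibrium, but since T is unchanged, K itself is unchanged.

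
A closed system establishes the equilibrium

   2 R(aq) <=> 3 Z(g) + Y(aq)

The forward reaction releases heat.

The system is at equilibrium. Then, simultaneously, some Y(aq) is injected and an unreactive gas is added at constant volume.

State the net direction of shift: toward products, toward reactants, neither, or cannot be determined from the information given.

Adding Y (aq), a product, drives the reaction to the left.
At constant volume, adding an inert gas leaves every reacting species' partial pressure unchanged, so Q is unchanged — no shift from this change.
Only the nonzero effect(s) matter; the net shift is to the left.

left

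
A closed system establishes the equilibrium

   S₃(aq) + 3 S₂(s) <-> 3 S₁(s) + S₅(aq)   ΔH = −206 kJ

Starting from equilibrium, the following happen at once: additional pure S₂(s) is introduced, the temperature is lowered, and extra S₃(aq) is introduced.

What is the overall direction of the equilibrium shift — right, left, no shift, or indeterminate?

S₂ is a pure solid; its activity is 1 regardless of amount, so Q is unaffected — no shift from this change.
The forward reaction is exothermic. Lowering T favours the exothermic direction — shift to the right.
Adding S₃ (aq), a reactant, drives the reaction to the right.
Only the nonzero effect(s) matter; the net shift is to the right.

right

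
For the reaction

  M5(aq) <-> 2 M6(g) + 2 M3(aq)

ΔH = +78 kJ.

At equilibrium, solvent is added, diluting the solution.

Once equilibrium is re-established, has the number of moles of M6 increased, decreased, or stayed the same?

increases

Dilution lowers every aqueous concentration by the same factor. Δn_aq = 2 − 1 = +1, so the system shifts toward the side with more dissolved moles — to the right.
The net shift is to the right. M6 is a product, so its amount increases.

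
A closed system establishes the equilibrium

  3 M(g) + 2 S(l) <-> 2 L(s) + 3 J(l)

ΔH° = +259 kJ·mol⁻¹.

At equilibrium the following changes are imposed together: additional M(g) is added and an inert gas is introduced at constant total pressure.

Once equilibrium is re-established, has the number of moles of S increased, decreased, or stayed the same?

cannot be determined

Adding M (g), a reactant, drives the reaction to the right.
Adding inert gas at constant total pressure expands the volume and lowers every reacting partial pressure. With Δn_gas = 0 − 3 = -3, Q moves away from K toward the side with fewer gas moles, so the system shifts toward the side with more gas moles — to the left.
The two effects oppose each other, so the net shift — and hence the change in S — cannot be determined from the given information.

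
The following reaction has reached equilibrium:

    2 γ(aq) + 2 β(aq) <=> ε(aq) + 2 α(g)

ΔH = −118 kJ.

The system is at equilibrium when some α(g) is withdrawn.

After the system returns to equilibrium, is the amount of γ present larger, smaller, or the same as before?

Removing α (g), a product, drives the reaction to the right.
The net shift is to the right. γ is a reactant, so its amount decreases.

decreases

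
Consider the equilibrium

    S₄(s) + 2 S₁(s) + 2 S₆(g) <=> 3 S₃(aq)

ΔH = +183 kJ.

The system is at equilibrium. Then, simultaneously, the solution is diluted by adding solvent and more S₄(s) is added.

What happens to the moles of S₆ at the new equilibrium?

decreases

Dilution lowers every aqueous concentration by the same factor. Δn_aq = 3 − 0 = +3, so the system shifts toward the side with more dissolved moles — to the right.
S₄ is a pure solid; its activity is 1 regardless of amount, so Q is unaffected — no shift from this change.
The net shift is to the right. S₆ is a reactant, so its amount decreases.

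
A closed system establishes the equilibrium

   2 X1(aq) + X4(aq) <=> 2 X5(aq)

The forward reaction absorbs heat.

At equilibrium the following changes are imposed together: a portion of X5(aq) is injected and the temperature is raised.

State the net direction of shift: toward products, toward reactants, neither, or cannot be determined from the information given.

Adding X5 (aq), a product, drives the reaction to the left.
The forward reaction is endothermic. Raising T favours the endothermic direction — shift to the right.
The individual effects push in opposite directions; without quantitative information the net direction cannot be determined.

cannot be determined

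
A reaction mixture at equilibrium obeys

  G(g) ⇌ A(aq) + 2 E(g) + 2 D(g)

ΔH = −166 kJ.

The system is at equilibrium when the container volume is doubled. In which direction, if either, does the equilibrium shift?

Gas moles: reactants 1, products 4 (Δn_gas = +3). Expansion shifts the system toward the side with more moles of gas — to the right.

right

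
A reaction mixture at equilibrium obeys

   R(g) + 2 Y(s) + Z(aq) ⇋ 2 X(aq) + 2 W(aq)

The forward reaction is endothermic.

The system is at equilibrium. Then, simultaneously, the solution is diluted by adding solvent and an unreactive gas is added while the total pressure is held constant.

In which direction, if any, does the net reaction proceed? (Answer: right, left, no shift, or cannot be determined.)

Dilution lowers every aqueous concentration by the same factor. Δn_aq = 4 − 1 = +3, so the system shifts toward the side with more dissolved moles — to the right.
Adding inert gas at constant total pressure expands the volume and lowers every reacting partial pressure. With Δn_gas = 0 − 1 = -1, Q moves away from K toward the side with fewer gas moles, so the system shifts toward the side with more gas moles — to the left.
The individual effects push in opposite directions; without quantitative information the net direction cannot be determined.

cannot be determined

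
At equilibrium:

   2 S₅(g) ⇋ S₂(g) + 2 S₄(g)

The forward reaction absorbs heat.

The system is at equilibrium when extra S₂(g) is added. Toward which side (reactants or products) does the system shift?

left

Adding S₂ (g), a product, drives the reaction to the left.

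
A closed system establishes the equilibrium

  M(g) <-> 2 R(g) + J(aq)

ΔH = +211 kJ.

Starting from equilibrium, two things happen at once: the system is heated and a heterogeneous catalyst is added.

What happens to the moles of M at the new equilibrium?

decreases

The forward reaction is endothermic. Raising T favours the endothermic direction — shift to the right.
A catalyst speeds both forward and reverse rates equally; it changes neither Q nor K — no shift from this change.
The net shift is to the right. M is a reactant, so its amount decreases.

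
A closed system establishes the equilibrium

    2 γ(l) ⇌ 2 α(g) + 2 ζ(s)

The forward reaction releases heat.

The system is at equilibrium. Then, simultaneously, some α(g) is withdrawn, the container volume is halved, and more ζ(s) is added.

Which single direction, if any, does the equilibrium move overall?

cannot be determined

Removing α (g), a product, drives the reaction to the right.
Gas moles: reactants 0, products 2 (Δn_gas = +2). Compression shifts the system toward the side with fewer moles of gas — to the left.
ζ is a pure solid; its activity is 1 regardless of amount, so Q is unaffected — no shift from this change.
The individual effects push in opposite directions; without quantitative information the net direction cannot be determined.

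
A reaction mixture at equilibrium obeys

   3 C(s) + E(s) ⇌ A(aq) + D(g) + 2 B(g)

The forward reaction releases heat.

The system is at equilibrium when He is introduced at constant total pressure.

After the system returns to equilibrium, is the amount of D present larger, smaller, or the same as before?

increases

Adding inert gas at constant total pressure expands the volume and lowers every reacting partial pressure. With Δn_gas = 3 − 0 = +3, Q moves away from K toward the side with fewer gas moles, so the system shifts toward the side with more gas moles — to the right.
The net shift is to the right. D is a product, so its amount increases.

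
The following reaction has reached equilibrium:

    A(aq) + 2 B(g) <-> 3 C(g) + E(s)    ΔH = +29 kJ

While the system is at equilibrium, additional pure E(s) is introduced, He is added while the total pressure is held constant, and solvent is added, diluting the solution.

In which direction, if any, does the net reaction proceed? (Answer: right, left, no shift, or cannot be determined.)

cannot be determined

E is a pure solid; its activity is 1 regardless of amount, so Q is unaffected — no shift from this change.
Adding inert gas at constant total pressure expands the volume and lowers every reacting partial pressure. With Δn_gas = 3 − 2 = +1, Q moves away from K toward the side with fewer gas moles, so the system shifts toward the side with more gas moles — to the right.
Dilution lowers every aqueous concentration by the same factor. Δn_aq = 0 − 1 = -1, so the system shifts toward the side with more dissolved moles — to the left.
The individual effects push in opposite directions; without quantitative information the net direction cannot be determined.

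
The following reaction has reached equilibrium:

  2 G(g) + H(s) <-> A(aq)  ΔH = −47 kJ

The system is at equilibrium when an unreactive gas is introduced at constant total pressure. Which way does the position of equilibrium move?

left

Adding inert gas at constant total pressure expands the volume and lowers every reacting partial pressure. With Δn_gas = 0 − 2 = -2, Q moves away from K toward the side with fewer gas moles, so the system shifts toward the side with more gas moles — to the left.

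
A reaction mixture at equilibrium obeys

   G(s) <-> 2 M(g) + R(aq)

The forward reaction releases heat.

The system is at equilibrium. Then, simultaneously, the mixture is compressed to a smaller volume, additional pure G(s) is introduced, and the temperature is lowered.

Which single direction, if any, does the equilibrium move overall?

Gas moles: reactants 0, products 2 (Δn_gas = +2). Compression shifts the system toward the side with fewer moles of gas — to the left.
G is a pure solid; its activity is 1 regardless of amount, so Q is unaffected — no shift from this change.
The forward reaction is exothermic. Lowering T favours the exothermic direction — shift to the right.
The individual effects push in opposite directions; without quantitative information the net direction cannot be determined.

cannot be determined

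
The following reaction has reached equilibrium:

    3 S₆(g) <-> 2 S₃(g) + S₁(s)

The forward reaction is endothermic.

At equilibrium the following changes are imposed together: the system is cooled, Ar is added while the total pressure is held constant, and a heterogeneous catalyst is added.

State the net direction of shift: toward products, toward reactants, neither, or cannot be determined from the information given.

The forward reaction is endothermic. Lowering T favours the exothermic direction — shift to the left.
Adding inert gas at constant total pressure expands the volume and lowers every reacting partial pressure. With Δn_gas = 2 − 3 = -1, Q moves away from K toward the side with fewer gas moles, so the system shifts toward the side with more gas moles — to the left.
A catalyst speeds both forward and reverse rates equally; it changes neither Q nor K — no shift from this change.
Only the nonzero effect(s) matter; the net shift is to the left.

left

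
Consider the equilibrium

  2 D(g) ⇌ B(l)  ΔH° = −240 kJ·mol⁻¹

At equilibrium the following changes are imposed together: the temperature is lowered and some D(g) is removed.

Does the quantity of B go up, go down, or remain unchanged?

cannot be determined

The forward reaction is exothermic. Lowering T favours the exothermic direction — shift to the right.
Removing D (g), a reactant, drives the reaction to the left.
The two effects oppose each other, so the net shift — and hence the change in B — cannot be determined from the given information.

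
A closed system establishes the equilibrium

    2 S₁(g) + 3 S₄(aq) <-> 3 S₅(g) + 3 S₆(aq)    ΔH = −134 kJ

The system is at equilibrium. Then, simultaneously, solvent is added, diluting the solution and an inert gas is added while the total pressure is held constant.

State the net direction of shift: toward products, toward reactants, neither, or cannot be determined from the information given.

Dilution scales every aqueous concentration by the same factor. Δn_aq = 3 − 3 = 0, so Q is unchanged — no shift.
Adding inert gas at constant total pressure expands the volume and lowers every reacting partial pressure. With Δn_gas = 3 − 2 = +1, Q moves away from K toward the side with fewer gas moles, so the system shifts toward the side with more gas moles — to the right.
Only the nonzero effect(s) matter; the net shift is to the right.

right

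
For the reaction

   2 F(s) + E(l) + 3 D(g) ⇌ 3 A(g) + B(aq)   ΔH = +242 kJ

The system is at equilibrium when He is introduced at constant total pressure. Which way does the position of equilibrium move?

Adding inert gas at constant total pressure expands the volume, scaling every reacting partial pressure by the same factor. Δn_gas = 3 − 3 = 0, so Q is unchanged — no shift.

no shift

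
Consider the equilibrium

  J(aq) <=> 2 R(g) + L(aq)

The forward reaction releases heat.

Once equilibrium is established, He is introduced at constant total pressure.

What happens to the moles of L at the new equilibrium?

increases

Adding inert gas at constant total pressure expands the volume and lowers every reacting partial pressure. With Δn_gas = 2 − 0 = +2, Q moves away from K toward the side with fewer gas moles, so the system shifts toward the side with more gas moles — to the right.
The net shift is to the right. L is a product, so its amount increases.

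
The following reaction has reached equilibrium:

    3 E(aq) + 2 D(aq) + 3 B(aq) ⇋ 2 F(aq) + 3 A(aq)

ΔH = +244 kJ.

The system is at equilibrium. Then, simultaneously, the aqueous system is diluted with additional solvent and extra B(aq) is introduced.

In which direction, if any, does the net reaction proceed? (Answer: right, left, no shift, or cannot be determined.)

cannot be determined

Dilution lowers every aqueous concentration by the same factor. Δn_aq = 5 − 8 = -3, so the system shifts toward the side with more dissolved moles — to the left.
Adding B (aq), a reactant, drives the reaction to the right.
The individual effects push in opposite directions; without quantitative information the net direction cannot be determined.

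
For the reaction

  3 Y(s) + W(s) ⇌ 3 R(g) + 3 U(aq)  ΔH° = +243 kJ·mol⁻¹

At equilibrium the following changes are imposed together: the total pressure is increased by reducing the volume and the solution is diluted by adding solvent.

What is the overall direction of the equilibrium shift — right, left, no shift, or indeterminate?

cannot be determined

Gas moles: reactants 0, products 3 (Δn_gas = +3). Compression shifts the system toward the side with fewer moles of gas — to the left.
Dilution lowers every aqueous concentration by the same factor. Δn_aq = 3 − 0 = +3, so the system shifts toward the side with more dissolved moles — to the right.
The individual effects push in opposite directions; without quantitative information the net direction cannot be determined.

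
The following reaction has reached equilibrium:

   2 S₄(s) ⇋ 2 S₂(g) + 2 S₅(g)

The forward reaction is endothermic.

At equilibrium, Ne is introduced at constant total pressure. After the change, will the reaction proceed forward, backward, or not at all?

right

Adding inert gas at constant total pressure expands the volume and lowers every reacting partial pressure. With Δn_gas = 4 − 0 = +4, Q moves away from K toward the side with fewer gas moles, so the system shifts toward the side with more gas moles — to the right.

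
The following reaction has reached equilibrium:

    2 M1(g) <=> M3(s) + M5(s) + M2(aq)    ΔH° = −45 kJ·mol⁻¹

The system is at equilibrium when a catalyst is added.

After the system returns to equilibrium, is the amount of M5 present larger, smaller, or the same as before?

A catalyst speeds both forward and reverse rates equally; it changes neither Q nor K — no shift from this change.
No net shift occurs, so the amount of M5 is unchanged.

unchanged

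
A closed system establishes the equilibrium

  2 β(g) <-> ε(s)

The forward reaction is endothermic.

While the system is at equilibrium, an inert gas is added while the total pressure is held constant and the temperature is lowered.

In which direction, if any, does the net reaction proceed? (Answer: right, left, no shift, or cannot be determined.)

left

Adding inert gas at constant total pressure expands the volume and lowers every reacting partial pressure. With Δn_gas = 0 − 2 = -2, Q moves away from K toward the side with fewer gas moles, so the system shifts toward the side with more gas moles — to the left.
The forward reaction is endothermic. Lowering T favours the exothermic direction — shift to the left.
All effects act in the same direction — net shift to the left.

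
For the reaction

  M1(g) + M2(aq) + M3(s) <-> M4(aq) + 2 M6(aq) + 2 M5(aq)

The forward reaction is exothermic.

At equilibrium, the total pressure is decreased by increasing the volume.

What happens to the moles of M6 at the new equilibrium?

decreases

Gas moles: reactants 1, products 0 (Δn_gas = -1). Expansion shifts the system toward the side with more moles of gas — to the left.
The net shift is to the left. M6 is a product, so its amount decreases.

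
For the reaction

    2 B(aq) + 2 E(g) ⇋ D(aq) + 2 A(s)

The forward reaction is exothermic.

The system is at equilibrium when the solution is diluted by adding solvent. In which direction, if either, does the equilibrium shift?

Dilution lowers every aqueous concentration by the same factor. Δn_aq = 1 − 2 = -1, so the system shifts toward the side with more dissolved moles — to the left.

left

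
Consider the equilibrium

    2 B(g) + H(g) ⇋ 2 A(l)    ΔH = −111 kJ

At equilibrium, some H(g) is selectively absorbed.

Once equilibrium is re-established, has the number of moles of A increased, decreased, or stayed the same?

Removing H (g), a reactant, drives the reaction to the left.
The net shift is to the left. A is a product, so its amount decreases.

decreases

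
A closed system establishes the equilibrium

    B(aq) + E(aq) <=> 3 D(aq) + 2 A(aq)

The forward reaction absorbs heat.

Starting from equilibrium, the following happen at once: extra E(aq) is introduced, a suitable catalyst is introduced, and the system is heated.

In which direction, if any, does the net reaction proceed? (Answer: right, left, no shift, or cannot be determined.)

right

Adding E (aq), a reactant, drives the reaction to the right.
A catalyst speeds both forward and reverse rates equally; it changes neither Q nor K — no shift from this change.
The forward reaction is endothermic. Raising T favours the endothermic direction — shift to the right.
Only the nonzero effect(s) matter; the net shift is to the right.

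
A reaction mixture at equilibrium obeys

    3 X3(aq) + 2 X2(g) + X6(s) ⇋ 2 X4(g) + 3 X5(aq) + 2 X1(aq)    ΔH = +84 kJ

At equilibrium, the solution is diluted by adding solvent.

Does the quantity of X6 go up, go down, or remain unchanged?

decreases

Dilution lowers every aqueous concentration by the same factor. Δn_aq = 5 − 3 = +2, so the system shifts toward the side with more dissolved moles — to the right.
The net shift is to the right. X6 is a reactant, so its amount decreases.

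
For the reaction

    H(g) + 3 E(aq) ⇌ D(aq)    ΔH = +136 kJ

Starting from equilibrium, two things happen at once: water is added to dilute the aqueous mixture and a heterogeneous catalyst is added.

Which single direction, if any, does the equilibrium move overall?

Dilution lowers every aqueous concentration by the same factor. Δn_aq = 1 − 3 = -2, so the system shifts toward the side with more dissolved moles — to the left.
A catalyst speeds both forward and reverse rates equally; it changes neither Q nor K — no shift from this change.
Only the nonzero effect(s) matter; the net shift is to the left.

left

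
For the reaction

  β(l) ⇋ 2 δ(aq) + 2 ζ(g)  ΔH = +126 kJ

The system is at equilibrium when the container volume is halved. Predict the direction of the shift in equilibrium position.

Gas moles: reactants 0, products 2 (Δn_gas = +2). Compression shifts the system toward the side with fewer moles of gas — to the left.

left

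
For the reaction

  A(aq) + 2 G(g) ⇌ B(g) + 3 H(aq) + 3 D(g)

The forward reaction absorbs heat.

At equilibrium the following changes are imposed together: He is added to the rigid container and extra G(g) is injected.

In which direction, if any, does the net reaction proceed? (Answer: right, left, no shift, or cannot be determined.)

At constant volume, adding an inert gas leaves every reacting species' partial pressure unchanged, so Q is unchanged — no shift from this change.
Adding G (g), a reactant, drives the reaction to the right.
Only the nonzero effect(s) matter; the net shift is to the right.

right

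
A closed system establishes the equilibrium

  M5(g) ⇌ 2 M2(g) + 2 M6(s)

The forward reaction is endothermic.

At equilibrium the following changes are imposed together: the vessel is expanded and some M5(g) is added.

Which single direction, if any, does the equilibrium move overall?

right

Gas moles: reactants 1, products 2 (Δn_gas = +1). Expansion shifts the system toward the side with more moles of gas — to the right.
Adding M5 (g), a reactant, drives the reaction to the right.
All effects act in the same direction — net shift to the right.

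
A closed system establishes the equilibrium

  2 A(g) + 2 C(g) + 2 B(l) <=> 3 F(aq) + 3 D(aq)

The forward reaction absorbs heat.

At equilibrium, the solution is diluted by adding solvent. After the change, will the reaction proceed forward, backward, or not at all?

Dilution lowers every aqueous concentration by the same factor. Δn_aq = 6 − 0 = +6, so the system shifts toward the side with more dissolved moles — to the right.

right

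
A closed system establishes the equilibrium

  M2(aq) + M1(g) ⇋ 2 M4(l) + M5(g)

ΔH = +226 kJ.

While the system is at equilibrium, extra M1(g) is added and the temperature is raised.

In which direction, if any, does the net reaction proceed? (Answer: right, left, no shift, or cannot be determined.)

Adding M1 (g), a reactant, drives the reaction to the right.
The forward reaction is endothermic. Raising T favours the endothermic direction — shift to the right.
All effects act in the same direction — net shift to the right.

right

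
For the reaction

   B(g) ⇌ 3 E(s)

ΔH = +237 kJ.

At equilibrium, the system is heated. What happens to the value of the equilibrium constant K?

increases

K depends on temperature via the van 't Hoff relation. The forward reaction is endothermic, so raising T increases K.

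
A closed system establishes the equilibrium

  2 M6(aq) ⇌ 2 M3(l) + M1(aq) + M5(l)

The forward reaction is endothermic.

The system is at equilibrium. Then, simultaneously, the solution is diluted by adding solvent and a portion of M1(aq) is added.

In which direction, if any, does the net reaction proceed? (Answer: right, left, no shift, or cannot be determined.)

Dilution lowers every aqueous concentration by the same factor. Δn_aq = 1 − 2 = -1, so the system shifts toward the side with more dissolved moles — to the left.
Adding M1 (aq), a product, drives the reaction to the left.
All effects act in the same direction — net shift to the left.

left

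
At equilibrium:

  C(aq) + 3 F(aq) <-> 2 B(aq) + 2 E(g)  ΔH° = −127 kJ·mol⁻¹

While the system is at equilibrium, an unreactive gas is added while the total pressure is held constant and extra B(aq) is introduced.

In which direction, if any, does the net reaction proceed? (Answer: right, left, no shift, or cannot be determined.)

cannot be determined

Adding inert gas at constant total pressure expands the volume and lowers every reacting partial pressure. With Δn_gas = 2 − 0 = +2, Q moves away from K toward the side with fewer gas moles, so the system shifts toward the side with more gas moles — to the right.
Adding B (aq), a product, drives the reaction to the left.
The individual effects push in opposite directions; without quantitative information the net direction cannot be determined.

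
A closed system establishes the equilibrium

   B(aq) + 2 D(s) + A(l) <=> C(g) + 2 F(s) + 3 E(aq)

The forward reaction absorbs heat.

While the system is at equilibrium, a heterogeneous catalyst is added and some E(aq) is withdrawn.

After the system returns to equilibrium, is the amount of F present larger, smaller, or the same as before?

increases

A catalyst speeds both forward and reverse rates equally; it changes neither Q nor K — no shift from this change.
Removing E (aq), a product, drives the reaction to the right.
The net shift is to the right. F is a product, so its amount increases.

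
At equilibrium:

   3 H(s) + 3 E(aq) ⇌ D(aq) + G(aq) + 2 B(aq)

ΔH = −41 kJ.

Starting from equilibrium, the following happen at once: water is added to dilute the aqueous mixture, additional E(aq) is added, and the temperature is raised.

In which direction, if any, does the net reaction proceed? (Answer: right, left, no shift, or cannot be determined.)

cannot be determined

Dilution lowers every aqueous concentration by the same factor. Δn_aq = 4 − 3 = +1, so the system shifts toward the side with more dissolved moles — to the right.
Adding E (aq), a reactant, drives the reaction to the right.
The forward reaction is exothermic. Raising T favours the endothermic direction — shift to the left.
The individual effects push in opposite directions; without quantitative information the net direction cannot be determined.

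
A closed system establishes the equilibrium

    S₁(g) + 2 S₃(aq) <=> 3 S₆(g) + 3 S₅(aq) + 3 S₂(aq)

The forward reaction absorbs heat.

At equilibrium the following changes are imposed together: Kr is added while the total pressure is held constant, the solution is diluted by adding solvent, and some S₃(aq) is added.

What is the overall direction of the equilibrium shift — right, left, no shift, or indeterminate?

Adding inert gas at constant total pressure expands the volume and lowers every reacting partial pressure. With Δn_gas = 3 − 1 = +2, Q moves away from K toward the side with fewer gas moles, so the system shifts toward the side with more gas moles — to the right.
Dilution lowers every aqueous concentration by the same factor. Δn_aq = 6 − 2 = +4, so the system shifts toward the side with more dissolved moles — to the right.
Adding S₃ (aq), a reactant, drives the reaction to the right.
All effects act in the same direction — net shift to the right.

right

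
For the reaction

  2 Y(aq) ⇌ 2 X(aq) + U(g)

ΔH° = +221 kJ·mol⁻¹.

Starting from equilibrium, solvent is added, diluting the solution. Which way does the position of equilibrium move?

Dilution scales every aqueous concentration by the same factor. Δn_aq = 2 − 2 = 0, so Q is unchanged — no shift.

no shift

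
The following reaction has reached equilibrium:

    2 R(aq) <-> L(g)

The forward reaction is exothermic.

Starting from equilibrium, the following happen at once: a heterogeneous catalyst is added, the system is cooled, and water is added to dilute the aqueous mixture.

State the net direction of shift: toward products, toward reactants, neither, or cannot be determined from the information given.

cannot be determined

A catalyst speeds both forward and reverse rates equally; it changes neither Q nor K — no shift from this change.
The forward reaction is exothermic. Lowering T favours the exothermic direction — shift to the right.
Dilution lowers every aqueous concentration by the same factor. Δn_aq = 0 − 2 = -2, so the system shifts toward the side with more dissolved moles — to the left.
The individual effects push in opposite directions; without quantitative information the net direction cannot be determined.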